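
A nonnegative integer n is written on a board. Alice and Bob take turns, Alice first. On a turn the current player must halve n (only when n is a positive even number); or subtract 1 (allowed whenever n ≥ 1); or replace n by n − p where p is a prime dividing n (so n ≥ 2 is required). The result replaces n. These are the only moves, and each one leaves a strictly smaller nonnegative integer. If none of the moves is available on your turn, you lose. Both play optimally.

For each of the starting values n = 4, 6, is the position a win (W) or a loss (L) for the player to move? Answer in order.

Use the standard recursion: the mover loses at a terminal position; elsewhere, the mover wins exactly when some move hands the opponent an L position.
n=0: no move → L
n=1: →0(L), so W
n=2: →0(L), so W
n=3: →0(L), so W
n=4: →2(W), 3(W) — all W, so L
n=5: →0(L), so W
n=6: →4(L), so W

4: L, 6: W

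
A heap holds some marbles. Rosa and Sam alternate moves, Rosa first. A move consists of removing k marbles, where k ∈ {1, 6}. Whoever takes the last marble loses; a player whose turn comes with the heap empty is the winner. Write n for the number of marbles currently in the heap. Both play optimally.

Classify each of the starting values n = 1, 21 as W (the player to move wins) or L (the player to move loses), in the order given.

1: L, 21: W

Build the W/L table. Terminal = W. A non-terminal position is W if it has a move to some L; otherwise it is L.
n=0: no move; the opponent has just taken the last marble and therefore loses → W
n=1: L (sole option 0(W) is W)
n=2: W (go to 1, an L position)
n=3: L (sole option 2(W) is W)
n=4: W (go to 3, an L position)
n=5: L (sole option 4(W) is W)
n=6: W (go to 5, an L position)
n=7: W (go to 1, an L position)
n=8: L (options 7(W), 2(W) are all W)
n=9: W (go to 8, an L position)
n=10: L (options 9(W), 4(W) are all W)
n=11: W (go to 10, an L position)
n=12: L (options 11(W), 6(W) are all W)
n=13: W (go to 12, an L position)
n=14: W (go to 8, an L position)
n=15: L (options 14(W), 9(W) are all W)
n=16: W (go to 15, an L position)
n=17: L (options 16(W), 11(W) are all W)
n=18: W (go to 17, an L position)
n=19: L (options 18(W), 13(W) are all W)
n=20: W (go to 19, an L position)
n=21: W (go to 15, an L position)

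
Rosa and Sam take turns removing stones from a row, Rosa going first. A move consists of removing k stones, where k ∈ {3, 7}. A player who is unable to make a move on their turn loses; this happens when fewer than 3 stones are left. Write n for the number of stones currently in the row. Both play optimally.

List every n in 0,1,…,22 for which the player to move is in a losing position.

0, 1, 2, 6, 10, 11, 12, 16, 20, 21, 22

Positions with no move are L. A position that does have a move is losing for the player to move precisely when every available move leads to a winning position for the opponent. Fill in the labels:
n=0: no move → L
n=1: no move → L
n=2: no move → L
n=3: →0(L), so W
n=4: →1(L), so W
n=5: →2(L), so W
n=6: →3(W) only, which is W, so L
n=7: →0(L), so W
n=8: →1(L), so W
n=9: →6(L), so W
n=10: →7(W), 3(W) — all W, so L
n=11: →8(W), 4(W) — all W, so L
n=12: →9(W), 5(W) — all W, so L
n=13: →10(L), so W
n=14: →11(L), so W
n=15: →12(L), so W
n=16: →13(W), 9(W) — all W, so L
n=17: →10(L), so W
n=18: →11(L), so W
n=19: →16(L), so W
n=20: →17(W), 13(W) — all W, so L
n=21: →18(W), 14(W) — all W, so L
n=22: →19(W), 15(W) — all W, so L
Reading off the rows marked L gives the requested list; there are 11 such values of n.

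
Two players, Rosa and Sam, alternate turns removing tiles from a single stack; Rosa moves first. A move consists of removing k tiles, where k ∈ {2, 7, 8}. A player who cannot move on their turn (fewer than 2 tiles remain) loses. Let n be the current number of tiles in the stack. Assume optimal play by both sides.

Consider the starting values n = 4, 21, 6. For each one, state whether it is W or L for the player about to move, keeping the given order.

Label each position W (a win for the player to move) or L (a loss). A position with no legal move is L; any other position is W exactly when some move reaches an L, and L when every move reaches a W.
n=0: no move → L
n=1: no move → L
n=2: →0(L), so W
n=3: →1(L), so W
n=4: →2(W) only, which is W, so L
n=5: →3(W) only, which is W, so L
n=6: →4(L), so W
n=7: →5(L), so W
n=8: →1(L), so W
n=9: →1(L), so W
n=10: →8(W), 3(W), 2(W) — all W, so L
n=11: →4(L), so W
n=12: →10(L), so W
n=13: →5(L), so W
n=14: →12(W), 7(W), 6(W) — all W, so L
n=15: →13(W), 8(W), 7(W) — all W, so L
n=16: →14(L), so W
n=17: →15(L), so W
n=18: →10(L), so W
n=19: →17(W), 12(W), 11(W) — all W, so L
n=20: →18(W), 13(W), 12(W) — all W, so L
n=21: →19(L), so W

4: L, 21: W, 6: W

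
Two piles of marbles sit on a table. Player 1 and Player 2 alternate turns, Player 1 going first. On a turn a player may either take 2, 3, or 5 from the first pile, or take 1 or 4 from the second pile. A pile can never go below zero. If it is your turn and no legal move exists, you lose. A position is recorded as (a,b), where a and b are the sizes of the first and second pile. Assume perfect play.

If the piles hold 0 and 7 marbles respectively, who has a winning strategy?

Label each position W (a win for the player to move) or L (a loss). A position with no legal move is L; any other position is W exactly when some move reaches an L, and L when every move reaches a W.
No move ever increases a pile, so every position that can arise here has a ≤ 0 and b ≤ 7; it is enough to label the cells with 0 ≤ a ≤ 0 and 0 ≤ b ≤ 7.
Every move lowers a or b (never raises either), so fill the grid row by row in increasing a, and left to right within a row: each cell's successors are then already labelled.
      b=0  b=1  b=2  b=3  b=4  b=5  b=6  b=7
a=0:    L    W    L    W    W    L    W    L
Cells with no legal move (terminal, hence L): (0,0).
The remaining L cells, each justified by listing all of its moves:
(0,2): →(0,1)(W) only, which is W, so L
(0,5): →(0,4)(W), (0,1)(W) — all W, so L
(0,7): →(0,6)(W), (0,3)(W) — all W, so L
Every other cell has at least one move into one of the L cells above, so it is W.
Every move from (0,7) reaches a W position, so the mover loses.

Player 2 wins.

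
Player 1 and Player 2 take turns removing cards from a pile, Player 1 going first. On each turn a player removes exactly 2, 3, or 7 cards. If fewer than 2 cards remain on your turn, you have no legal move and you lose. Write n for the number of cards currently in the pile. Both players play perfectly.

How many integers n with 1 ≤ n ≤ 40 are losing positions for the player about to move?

16

Work bottom-up. With no move the player to move loses. Otherwise the position is W if at least one move leads to an L position for the opponent, and L if every move leads to a W.
n=0: no move → L
n=1: no move → L
n=2: can move to 0, which is L ⇒ W
n=3: can move to 1, which is L ⇒ W
n=4: can move to 1, which is L ⇒ W
n=5: moves to 3(W), 2(W); every one is W ⇒ L
n=6: moves to 4(W), 3(W); every one is W ⇒ L
n=7: can move to 5, which is L ⇒ W
n=8: can move to 6, which is L ⇒ W
n=9: can move to 6, which is L ⇒ W
n=10: moves to 8(W), 7(W), 3(W); every one is W ⇒ L
n=11: moves to 9(W), 8(W), 4(W); every one is W ⇒ L
n=12: can move to 10, which is L ⇒ W
n=13: can move to 11, which is L ⇒ W
n=14: can move to 11, which is L ⇒ W
n=15: moves to 13(W), 12(W), 8(W); every one is W ⇒ L
n=16: moves to 14(W), 13(W), 9(W); every one is W ⇒ L
n=17: can move to 15, which is L ⇒ W
n=18: can move to 16, which is L ⇒ W
n=19: can move to 16, which is L ⇒ W
n=20: moves to 18(W), 17(W), 13(W); every one is W ⇒ L
n=21: moves to 19(W), 18(W), 14(W); every one is W ⇒ L
n=22: can move to 20, which is L ⇒ W
n=23: can move to 21, which is L ⇒ W
n=24: can move to 21, which is L ⇒ W
n=25: moves to 23(W), 22(W), 18(W); every one is W ⇒ L
n=26: moves to 24(W), 23(W), 19(W); every one is W ⇒ L
n=27: can move to 25, which is L ⇒ W
n=28: can move to 26, which is L ⇒ W
n=29: can move to 26, which is L ⇒ W
n=30: moves to 28(W), 27(W), 23(W); every one is W ⇒ L
n=31: moves to 29(W), 28(W), 24(W); every one is W ⇒ L
n=32: can move to 30, which is L ⇒ W
n=33: can move to 31, which is L ⇒ W
n=34: can move to 31, which is L ⇒ W
n=35: moves to 33(W), 32(W), 28(W); every one is W ⇒ L
n=36: moves to 34(W), 33(W), 29(W); every one is W ⇒ L
n=37: can move to 35, which is L ⇒ W
n=38: can move to 36, which is L ⇒ W
n=39: can move to 36, which is L ⇒ W
n=40: moves to 38(W), 37(W), 33(W); every one is W ⇒ L
L entries with 1 ≤ n ≤ 40 (n=0 is outside the asked range and is not counted): n = 1, 5, 6, 10, 11, 15, 16, 20, 21, 25, 26, 30, 31, 35, 36, 40; that makes 16.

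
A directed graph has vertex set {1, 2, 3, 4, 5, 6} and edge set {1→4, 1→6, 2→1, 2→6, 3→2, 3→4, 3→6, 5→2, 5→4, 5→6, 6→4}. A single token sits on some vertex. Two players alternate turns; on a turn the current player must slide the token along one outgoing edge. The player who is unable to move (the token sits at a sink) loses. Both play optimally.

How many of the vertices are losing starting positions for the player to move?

2

Classify positions by backward induction: terminal positions (no move available) are L. From any other position, the mover wins iff some move reaches an L.
Every edge goes from a vertex to one that appears earlier in the order 4, 6, 1, 2, 5, 3, so processing vertices in that order labels each vertex after all of its successors.
4: no outgoing edge → L
6: reaches L-position 4 → W
1: reaches L-position 4 → W
2: only reaches 1(W), 6(W), all W → L
5: reaches L-position 2 → W
3: reaches L-position 2 → W
The L vertices are 2, 4; that is 2 in all.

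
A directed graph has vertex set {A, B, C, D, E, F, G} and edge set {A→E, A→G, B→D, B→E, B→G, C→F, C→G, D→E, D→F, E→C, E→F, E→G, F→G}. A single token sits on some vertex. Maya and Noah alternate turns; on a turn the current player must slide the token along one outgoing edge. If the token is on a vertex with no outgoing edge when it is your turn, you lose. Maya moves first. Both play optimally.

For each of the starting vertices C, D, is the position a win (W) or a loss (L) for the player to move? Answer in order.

C: W, D: L

Classify positions by backward induction: terminal positions (no move available) are L. From any other position, the mover wins iff some move reaches an L.
Every edge goes from a vertex to one that appears earlier in the order G, F, C, E, D, B, A, so processing vertices in that order labels each vertex after all of its successors.
G: no outgoing edge → L
F: can move to G, which is L ⇒ W
C: can move to G, which is L ⇒ W
E: can move to G, which is L ⇒ W
D: moves to E(W), F(W); every one is W ⇒ L
B: can move to D, which is L ⇒ W
A: can move to G, which is L ⇒ W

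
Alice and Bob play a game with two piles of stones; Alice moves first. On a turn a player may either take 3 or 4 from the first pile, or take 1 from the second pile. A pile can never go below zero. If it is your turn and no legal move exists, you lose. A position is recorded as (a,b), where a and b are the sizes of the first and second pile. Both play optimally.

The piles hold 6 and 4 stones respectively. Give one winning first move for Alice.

Move to (2,4).

Label each position W (a win for the player to move) or L (a loss). A position with no legal move is L; any other position is W exactly when some move reaches an L, and L when every move reaches a W.
No move ever increases a pile, so every position that can arise here has a ≤ 6 and b ≤ 4; it is enough to label the cells with 0 ≤ a ≤ 6 and 0 ≤ b ≤ 4.
Every move lowers a or b (never raises either), so fill the grid row by row in increasing a, and left to right within a row: each cell's successors are then already labelled.
      b=0  b=1  b=2  b=3  b=4
a=0:    L    W    L    W    L
a=1:    L    W    L    W    L
a=2:    L    W    L    W    L
a=3:    W    L    W    L    W
a=4:    W    L    W    L    W
a=5:    W    L    W    L    W
a=6:    W    W    W    W    W
Cells with no legal move (terminal, hence L): (0,0), (1,0), (2,0).
The remaining L cells, each justified by listing all of its moves:
(0,2): only reaches (0,1)(W), which is W → L
(0,4): only reaches (0,3)(W), which is W → L
(1,2): only reaches (1,1)(W), which is W → L
(1,4): only reaches (1,3)(W), which is W → L
(2,2): only reaches (2,1)(W), which is W → L
(2,4): only reaches (2,3)(W), which is W → L
(3,1): only reaches (0,1)(W), (3,0)(W), all W → L
(3,3): only reaches (0,3)(W), (3,2)(W), all W → L
(4,1): only reaches (1,1)(W), (0,1)(W), (4,0)(W), all W → L
(4,3): only reaches (1,3)(W), (0,3)(W), (4,2)(W), all W → L
(5,1): only reaches (2,1)(W), (1,1)(W), (5,0)(W), all W → L
(5,3): only reaches (2,3)(W), (1,3)(W), (5,2)(W), all W → L
Every other cell has at least one move into one of the L cells above, so it is W.
From (6,4), the L positions reachable in one move are: (2,4).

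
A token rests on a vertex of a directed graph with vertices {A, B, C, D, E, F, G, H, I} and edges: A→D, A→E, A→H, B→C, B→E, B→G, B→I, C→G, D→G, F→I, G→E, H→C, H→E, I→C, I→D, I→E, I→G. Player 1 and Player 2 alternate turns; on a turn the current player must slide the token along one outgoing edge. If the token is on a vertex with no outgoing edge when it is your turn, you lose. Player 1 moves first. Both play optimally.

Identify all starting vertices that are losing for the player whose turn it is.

C, D, E, F

Work bottom-up. With no move the player to move loses. Otherwise the position is W if at least one move leads to an L position for the opponent, and L if every move leads to a W.
Every edge goes from a vertex to one that appears earlier in the order E, G, D, C, H, I, F, B, A, so processing vertices in that order labels each vertex after all of its successors.
E: no outgoing edge → L
G: →E(L), so W
D: →G(W) only, which is W, so L
C: →G(W) only, which is W, so L
H: →C(L), so W
I: →C(L), so W
F: →I(W) only, which is W, so L
B: →C(L), so W
A: →D(L), so W
Reading off the rows marked L gives the requested list; there are 4 such vertices.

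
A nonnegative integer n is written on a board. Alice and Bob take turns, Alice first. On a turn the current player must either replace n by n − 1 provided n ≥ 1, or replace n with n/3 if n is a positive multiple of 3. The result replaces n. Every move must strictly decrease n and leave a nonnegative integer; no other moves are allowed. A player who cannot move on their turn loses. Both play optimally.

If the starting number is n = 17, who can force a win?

Bob wins.

Positions with no move are L. A position that does have a move is losing for the player to move precisely when every available move leads to a winning position for the opponent. Fill in the labels:
n=0: no move → L
n=1: can move to 0, which is L ⇒ W
n=2: the only move is to 1(W), a W ⇒ L
n=3: can move to 2, which is L ⇒ W
n=4: the only move is to 3(W), a W ⇒ L
n=5: can move to 4, which is L ⇒ W
n=6: can move to 2, which is L ⇒ W
n=7: the only move is to 6(W), a W ⇒ L
n=8: can move to 7, which is L ⇒ W
n=9: moves to 3(W), 8(W); every one is W ⇒ L
n=10: can move to 9, which is L ⇒ W
n=11: the only move is to 10(W), a W ⇒ L
n=12: can move to 4, which is L ⇒ W
n=13: the only move is to 12(W), a W ⇒ L
n=14: can move to 13, which is L ⇒ W
n=15: moves to 5(W), 14(W); every one is W ⇒ L
n=16: can move to 15, which is L ⇒ W
n=17: the only move is to 16(W), a W ⇒ L
The starting position 17 is L: whatever Alice does, the opponent receives a W position.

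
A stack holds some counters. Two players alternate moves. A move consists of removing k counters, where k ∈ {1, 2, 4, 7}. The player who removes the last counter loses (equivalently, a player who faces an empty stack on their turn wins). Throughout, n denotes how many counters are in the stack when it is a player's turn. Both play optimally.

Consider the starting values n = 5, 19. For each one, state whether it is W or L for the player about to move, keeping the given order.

5: W, 19: L

Work bottom-up. With no move the player to move wins. Otherwise the position is W if at least one move leads to an L position for the opponent, and L if every move leads to a W.
n=0: no move; the opponent has just taken the last counter and therefore loses → W
n=1: L (sole option 0(W) is W)
n=2: W (go to 1, an L position)
n=3: W (go to 1, an L position)
n=4: L (options 3(W), 2(W), 0(W) are all W)
n=5: W (go to 4, an L position)
n=6: W (go to 4, an L position)
n=7: L (options 6(W), 5(W), 3(W), 0(W) are all W)
n=8: W (go to 7, an L position)
n=9: W (go to 7, an L position)
n=10: L (options 9(W), 8(W), 6(W), 3(W) are all W)
n=11: W (go to 10, an L position)
n=12: W (go to 10, an L position)
n=13: L (options 12(W), 11(W), 9(W), 6(W) are all W)
n=14: W (go to 13, an L position)
n=15: W (go to 13, an L position)
n=16: L (options 15(W), 14(W), 12(W), 9(W) are all W)
n=17: W (go to 16, an L position)
n=18: W (go to 16, an L position)
n=19: L (options 18(W), 17(W), 15(W), 12(W) are all W)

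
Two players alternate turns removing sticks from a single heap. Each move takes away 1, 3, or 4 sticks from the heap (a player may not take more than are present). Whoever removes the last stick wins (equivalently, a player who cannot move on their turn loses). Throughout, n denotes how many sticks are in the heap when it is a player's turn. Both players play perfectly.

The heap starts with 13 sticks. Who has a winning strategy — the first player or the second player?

The first player wins.

Build the W/L table. Terminal = L. A non-terminal position is W if it has a move to some L; otherwise it is L.
n=0: no move → L
n=1: W (go to 0, an L position)
n=2: L (sole option 1(W) is W)
n=3: W (go to 2, an L position)
n=4: W (go to 0, an L position)
n=5: W (go to 2, an L position)
n=6: W (go to 2, an L position)
n=7: L (options 6(W), 4(W), 3(W) are all W)
n=8: W (go to 7, an L position)
n=9: L (options 8(W), 6(W), 5(W) are all W)
n=10: W (go to 9, an L position)
n=11: W (go to 7, an L position)
n=12: W (go to 9, an L position)
n=13: W (go to 9, an L position)
From 13 the player to move can remove 4, leaving 9, reaching an L position.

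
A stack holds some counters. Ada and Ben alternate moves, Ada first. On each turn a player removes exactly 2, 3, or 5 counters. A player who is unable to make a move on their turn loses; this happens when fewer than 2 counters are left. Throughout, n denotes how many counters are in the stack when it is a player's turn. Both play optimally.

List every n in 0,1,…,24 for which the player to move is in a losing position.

Build the W/L table. Terminal = L. A non-terminal position is W if it has a move to some L; otherwise it is L.
n=0: no move → L
n=1: no move → L
n=2: reaches L-position 0 → W
n=3: reaches L-position 1 → W
n=4: reaches L-position 1 → W
n=5: reaches L-position 0 → W
n=6: reaches L-position 1 → W
n=7: only reaches 5(W), 4(W), 2(W), all W → L
n=8: only reaches 6(W), 5(W), 3(W), all W → L
n=9: reaches L-position 7 → W
n=10: reaches L-position 8 → W
n=11: reaches L-position 8 → W
n=12: reaches L-position 7 → W
n=13: reaches L-position 8 → W
n=14: only reaches 12(W), 11(W), 9(W), all W → L
n=15: only reaches 13(W), 12(W), 10(W), all W → L
n=16: reaches L-position 14 → W
n=17: reaches L-position 15 → W
n=18: reaches L-position 15 → W
n=19: reaches L-position 14 → W
n=20: reaches L-position 15 → W
n=21: only reaches 19(W), 18(W), 16(W), all W → L
n=22: only reaches 20(W), 19(W), 17(W), all W → L
n=23: reaches L-position 21 → W
n=24: reaches L-position 22 → W
Reading off the rows marked L gives the requested list; there are 8 such values of n.

0, 1, 7, 8, 14, 15, 21, 22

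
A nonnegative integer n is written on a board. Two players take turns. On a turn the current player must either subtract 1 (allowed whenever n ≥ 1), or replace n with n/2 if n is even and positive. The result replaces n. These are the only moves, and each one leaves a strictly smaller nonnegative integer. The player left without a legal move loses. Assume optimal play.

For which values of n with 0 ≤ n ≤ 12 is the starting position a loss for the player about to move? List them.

0, 2, 5, 7, 9, 11

Compute win/loss labels from the base case upward. A position with no move is L. Any other position is W if it can reach an L in one move, else L.
n=0: no move → L
n=1: reaches L-position 0 → W
n=2: only reaches 1(W), which is W → L
n=3: reaches L-position 2 → W
n=4: reaches L-position 2 → W
n=5: only reaches 4(W), which is W → L
n=6: reaches L-position 5 → W
n=7: only reaches 6(W), which is W → L
n=8: reaches L-position 7 → W
n=9: only reaches 8(W), which is W → L
n=10: reaches L-position 5 → W
n=11: only reaches 10(W), which is W → L
n=12: reaches L-position 11 → W
Reading off the rows marked L gives the requested list; there are 6 such values of n.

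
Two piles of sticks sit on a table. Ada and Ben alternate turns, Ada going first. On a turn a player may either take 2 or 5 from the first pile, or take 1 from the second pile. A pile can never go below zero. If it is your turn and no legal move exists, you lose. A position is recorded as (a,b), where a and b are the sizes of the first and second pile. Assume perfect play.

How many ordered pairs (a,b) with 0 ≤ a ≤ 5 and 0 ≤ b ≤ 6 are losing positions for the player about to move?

18

Compute win/loss labels from the base case upward. A position with no move is L. Any other position is W if it can reach an L in one move, else L.
Every move lowers a or b (never raises either), so fill the grid row by row in increasing a, and left to right within a row: each cell's successors are then already labelled.
      b=0  b=1  b=2  b=3  b=4  b=5  b=6
a=0:    L    W    L    W    L    W    L
a=1:    L    W    L    W    L    W    L
a=2:    W    L    W    L    W    L    W
a=3:    W    L    W    L    W    L    W
a=4:    L    W    L    W    L    W    L
a=5:    W    W    W    W    W    W    W
Cells with no legal move (terminal, hence L): (0,0), (1,0).
The remaining L cells, each justified by listing all of its moves:
(0,2): →(0,1)(W) only, which is W, so L
(0,4): →(0,3)(W) only, which is W, so L
(0,6): →(0,5)(W) only, which is W, so L
(1,2): →(1,1)(W) only, which is W, so L
(1,4): →(1,3)(W) only, which is W, so L
(1,6): →(1,5)(W) only, which is W, so L
(2,1): →(0,1)(W), (2,0)(W) — all W, so L
(2,3): →(0,3)(W), (2,2)(W) — all W, so L
(2,5): →(0,5)(W), (2,4)(W) — all W, so L
(3,1): →(1,1)(W), (3,0)(W) — all W, so L
(3,3): →(1,3)(W), (3,2)(W) — all W, so L
(3,5): →(1,5)(W), (3,4)(W) — all W, so L
(4,0): →(2,0)(W) only, which is W, so L
(4,2): →(2,2)(W), (4,1)(W) — all W, so L
(4,4): →(2,4)(W), (4,3)(W) — all W, so L
(4,6): →(2,6)(W), (4,5)(W) — all W, so L
Every other cell has at least one move into one of the L cells above, so it is W.
L cells per row: a=0: 4, a=1: 4, a=2: 3, a=3: 3, a=4: 4, a=5: 0; total 18.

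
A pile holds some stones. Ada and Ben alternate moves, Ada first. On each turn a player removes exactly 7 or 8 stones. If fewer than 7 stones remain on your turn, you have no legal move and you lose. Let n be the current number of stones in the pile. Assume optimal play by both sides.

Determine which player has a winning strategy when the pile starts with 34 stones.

Positions with no move are L. A position that does have a move is losing for the player to move precisely when every available move leads to a winning position for the opponent. Fill in the labels:
n=0: no move → L
n=1: no move → L
n=2: no move → L
n=3: no move → L
n=4: no move → L
n=5: no move → L
n=6: no move → L
n=7: can move to 0, which is L ⇒ W
n=8: can move to 1, which is L ⇒ W
n=9: can move to 2, which is L ⇒ W
n=10: can move to 3, which is L ⇒ W
n=11: can move to 4, which is L ⇒ W
n=12: can move to 5, which is L ⇒ W
n=13: can move to 6, which is L ⇒ W
n=14: can move to 6, which is L ⇒ W
n=15: moves to 8(W), 7(W); every one is W ⇒ L
n=16: moves to 9(W), 8(W); every one is W ⇒ L
n=17: moves to 10(W), 9(W); every one is W ⇒ L
n=18: moves to 11(W), 10(W); every one is W ⇒ L
n=19: moves to 12(W), 11(W); every one is W ⇒ L
n=20: moves to 13(W), 12(W); every one is W ⇒ L
n=21: moves to 14(W), 13(W); every one is W ⇒ L
n=22: can move to 15, which is L ⇒ W
n=23: can move to 16, which is L ⇒ W
n=24: can move to 17, which is L ⇒ W
n=25: can move to 18, which is L ⇒ W
n=26: can move to 19, which is L ⇒ W
n=27: can move to 20, which is L ⇒ W
n=28: can move to 21, which is L ⇒ W
n=29: can move to 21, which is L ⇒ W
n=30: moves to 23(W), 22(W); every one is W ⇒ L
n=31: moves to 24(W), 23(W); every one is W ⇒ L
n=32: moves to 25(W), 24(W); every one is W ⇒ L
n=33: moves to 26(W), 25(W); every one is W ⇒ L
n=34: moves to 27(W), 26(W); every one is W ⇒ L
Every move from 34 reaches a W position, so the mover loses.

Ben wins.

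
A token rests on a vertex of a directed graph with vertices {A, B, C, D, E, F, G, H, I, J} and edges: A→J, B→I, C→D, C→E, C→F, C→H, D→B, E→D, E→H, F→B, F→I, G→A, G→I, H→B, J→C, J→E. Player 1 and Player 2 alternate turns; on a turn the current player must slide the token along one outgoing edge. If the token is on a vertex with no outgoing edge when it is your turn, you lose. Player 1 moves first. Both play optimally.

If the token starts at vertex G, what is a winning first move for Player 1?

Label each position W (a win for the player to move) or L (a loss). A position with no legal move is L; any other position is W exactly when some move reaches an L, and L when every move reaches a W.
Every edge goes from a vertex to one that appears earlier in the order I, B, F, H, D, E, C, J, A, G, so processing vertices in that order labels each vertex after all of its successors.
I: no outgoing edge → L
B: W (go to I, an L position)
F: W (go to I, an L position)
H: L (sole option B(W) is W)
D: L (sole option B(W) is W)
E: W (go to D, an L position)
C: W (go to D, an L position)
J: L (options C(W), E(W) are all W)
A: W (go to J, an L position)
G: W (go to I, an L position)
From G, the L positions reachable in one move are: I.

Move to I.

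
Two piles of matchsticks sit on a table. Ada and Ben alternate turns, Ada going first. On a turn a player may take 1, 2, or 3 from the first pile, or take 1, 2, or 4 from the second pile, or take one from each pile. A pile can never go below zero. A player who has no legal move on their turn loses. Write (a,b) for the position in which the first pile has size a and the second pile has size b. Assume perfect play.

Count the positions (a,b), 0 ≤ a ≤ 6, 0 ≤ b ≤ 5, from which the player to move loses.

12

Classify positions by backward induction: terminal positions (no move available) are L. From any other position, the mover wins iff some move reaches an L.
Every move lowers a or b (never raises either), so fill the grid row by row in increasing a, and left to right within a row: each cell's successors are then already labelled.
      b=0  b=1  b=2  b=3  b=4  b=5
a=0:    L    W    W    L    W    W
a=1:    W    W    L    W    W    L
a=2:    W    L    W    W    L    W
a=3:    W    W    W    W    W    W
a=4:    L    W    W    L    W    W
a=5:    W    W    L    W    W    L
a=6:    W    L    W    W    L    W
Cells with no legal move (terminal, hence L): (0,0).
The remaining L cells, each justified by listing all of its moves:
(0,3): L (options (0,2)(W), (0,1)(W) are all W)
(1,2): L (options (0,2)(W), (1,1)(W), (1,0)(W), (0,1)(W) are all W)
(1,5): L (options (0,5)(W), (1,4)(W), (1,3)(W), (1,1)(W), (0,4)(W) are all W)
(2,1): L (options (1,1)(W), (0,1)(W), (2,0)(W), (1,0)(W) are all W)
(2,4): L (options (1,4)(W), (0,4)(W), (2,3)(W), (2,2)(W), (2,0)(W), (1,3)(W) are all W)
(4,0): L (options (3,0)(W), (2,0)(W), (1,0)(W) are all W)
(4,3): L (options (3,3)(W), (2,3)(W), (1,3)(W), (4,2)(W), (4,1)(W), (3,2)(W) are all W)
(5,2): L (options (4,2)(W), (3,2)(W), (2,2)(W), (5,1)(W), (5,0)(W), (4,1)(W) are all W)
(5,5): L (options (4,5)(W), (3,5)(W), (2,5)(W), (5,4)(W), (5,3)(W), (5,1)(W), (4,4)(W) are all W)
(6,1): L (options (5,1)(W), (4,1)(W), (3,1)(W), (6,0)(W), (5,0)(W) are all W)
(6,4): L (options (5,4)(W), (4,4)(W), (3,4)(W), (6,3)(W), (6,2)(W), (6,0)(W), (5,3)(W) are all W)
Every other cell has at least one move into one of the L cells above, so it is W.
L cells per row: a=0: 2, a=1: 2, a=2: 2, a=3: 0, a=4: 2, a=5: 2, a=6: 2; total 12.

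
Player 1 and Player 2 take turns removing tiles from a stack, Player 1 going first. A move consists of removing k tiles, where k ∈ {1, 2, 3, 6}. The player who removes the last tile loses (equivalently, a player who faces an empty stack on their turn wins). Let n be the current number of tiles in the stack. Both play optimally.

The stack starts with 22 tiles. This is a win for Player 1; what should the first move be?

Positions with no move are W. A position that does have a move is losing for the player to move precisely when every available move leads to a winning position for the opponent. Fill in the labels:
n=0: no move; the opponent has just taken the last tile and therefore loses → W
n=1: →0(W) only, which is W, so L
n=2: →1(L), so W
n=3: →1(L), so W
n=4: →1(L), so W
n=5: →4(W), 3(W), 2(W) — all W, so L
n=6: →5(L), so W
n=7: →5(L), so W
n=8: →5(L), so W
n=9: →8(W), 7(W), 6(W), 3(W) — all W, so L
n=10: →9(L), so W
n=11: →9(L), so W
n=12: →9(L), so W
n=13: →12(W), 11(W), 10(W), 7(W) — all W, so L
n=14: →13(L), so W
n=15: →13(L), so W
n=16: →13(L), so W
n=17: →16(W), 15(W), 14(W), 11(W) — all W, so L
n=18: →17(L), so W
n=19: →17(L), so W
n=20: →17(L), so W
n=21: →20(W), 19(W), 18(W), 15(W) — all W, so L
n=22: →21(L), so W
From 22, the L positions reachable in one move are: 21.

Remove 1, leaving 21.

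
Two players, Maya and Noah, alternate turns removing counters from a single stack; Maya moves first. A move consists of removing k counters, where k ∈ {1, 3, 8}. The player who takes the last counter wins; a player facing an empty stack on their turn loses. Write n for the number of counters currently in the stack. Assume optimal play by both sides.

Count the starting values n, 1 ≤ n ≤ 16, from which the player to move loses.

Build the W/L table. Terminal = L. A non-terminal position is W if it has a move to some L; otherwise it is L.
n=0: no move → L
n=1: can move to 0, which is L ⇒ W
n=2: the only move is to 1(W), a W ⇒ L
n=3: can move to 2, which is L ⇒ W
n=4: moves to 3(W), 1(W); every one is W ⇒ L
n=5: can move to 4, which is L ⇒ W
n=6: moves to 5(W), 3(W); every one is W ⇒ L
n=7: can move to 6, which is L ⇒ W
n=8: can move to 0, which is L ⇒ W
n=9: can move to 6, which is L ⇒ W
n=10: can move to 2, which is L ⇒ W
n=11: moves to 10(W), 8(W), 3(W); every one is W ⇒ L
n=12: can move to 11, which is L ⇒ W
n=13: moves to 12(W), 10(W), 5(W); every one is W ⇒ L
n=14: can move to 13, which is L ⇒ W
n=15: moves to 14(W), 12(W), 7(W); every one is W ⇒ L
n=16: can move to 15, which is L ⇒ W
L entries with 1 ≤ n ≤ 16 (n=0 is outside the asked range and is not counted): n = 2, 4, 6, 11, 13, 15; that makes 6.

6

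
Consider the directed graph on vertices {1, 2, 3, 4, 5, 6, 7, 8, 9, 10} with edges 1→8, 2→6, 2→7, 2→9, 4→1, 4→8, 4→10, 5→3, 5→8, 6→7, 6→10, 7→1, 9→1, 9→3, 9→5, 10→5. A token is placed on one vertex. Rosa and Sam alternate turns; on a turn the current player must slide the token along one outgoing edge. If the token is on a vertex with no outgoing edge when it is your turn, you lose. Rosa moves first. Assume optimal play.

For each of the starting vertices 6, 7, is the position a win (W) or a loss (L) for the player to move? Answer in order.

Work bottom-up. With no move the player to move loses. Otherwise the position is W if at least one move leads to an L position for the opponent, and L if every move leads to a W.
Every edge goes from a vertex to one that appears earlier in the order 3, 8, 5, 1, 9, 10, 7, 4, 6, 2, so processing vertices in that order labels each vertex after all of its successors.
3: no outgoing edge → L
8: no outgoing edge → L
5: can move to 8, which is L ⇒ W
1: can move to 8, which is L ⇒ W
9: can move to 3, which is L ⇒ W
10: the only move is to 5(W), a W ⇒ L
7: the only move is to 1(W), a W ⇒ L
4: can move to 10, which is L ⇒ W
6: can move to 7, which is L ⇒ W
2: can move to 7, which is L ⇒ W

6: W, 7: L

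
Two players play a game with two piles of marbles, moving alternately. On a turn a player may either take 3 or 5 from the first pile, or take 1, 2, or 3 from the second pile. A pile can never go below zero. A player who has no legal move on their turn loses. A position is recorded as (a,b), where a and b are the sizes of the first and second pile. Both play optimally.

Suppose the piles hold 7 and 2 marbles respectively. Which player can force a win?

The second player wins.

Label each position W (a win for the player to move) or L (a loss). A position with no legal move is L; any other position is W exactly when some move reaches an L, and L when every move reaches a W.
No move ever increases a pile, so every position that can arise here has a ≤ 7 and b ≤ 2; it is enough to label the cells with 0 ≤ a ≤ 7 and 0 ≤ b ≤ 2.
Every move lowers a or b (never raises either), so fill the grid row by row in increasing a, and left to right within a row: each cell's successors are then already labelled.
      b=0  b=1  b=2
a=0:    L    W    W
a=1:    L    W    W
a=2:    L    W    W
a=3:    W    L    W
a=4:    W    L    W
a=5:    W    L    W
a=6:    W    W    L
a=7:    W    W    L
Cells with no legal move (terminal, hence L): (0,0), (1,0), (2,0).
The remaining L cells, each justified by listing all of its moves:
(3,1): →(0,1)(W), (3,0)(W) — all W, so L
(4,1): →(1,1)(W), (4,0)(W) — all W, so L
(5,1): →(2,1)(W), (0,1)(W), (5,0)(W) — all W, so L
(6,2): →(3,2)(W), (1,2)(W), (6,1)(W), (6,0)(W) — all W, so L
(7,2): →(4,2)(W), (2,2)(W), (7,1)(W), (7,0)(W) — all W, so L
Every other cell has at least one move into one of the L cells above, so it is W.
Every move from (7,2) reaches a W position, so the mover loses.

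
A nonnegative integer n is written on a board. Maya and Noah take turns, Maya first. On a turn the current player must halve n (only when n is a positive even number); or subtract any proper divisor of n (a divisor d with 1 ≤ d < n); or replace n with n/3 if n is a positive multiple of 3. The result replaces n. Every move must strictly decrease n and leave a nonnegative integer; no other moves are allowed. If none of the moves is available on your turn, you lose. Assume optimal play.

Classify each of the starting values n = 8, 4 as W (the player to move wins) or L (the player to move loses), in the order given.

Build the W/L table. Terminal = L. A non-terminal position is W if it has a move to some L; otherwise it is L.
n=0: no move → L
n=1: no move → L
n=2: reaches L-position 1 → W
n=3: reaches L-position 1 → W
n=4: only reaches 2(W), 3(W), all W → L
n=5: reaches L-position 4 → W
n=6: reaches L-position 4 → W
n=7: only reaches 6(W), which is W → L
n=8: reaches L-position 4 → W

8: W, 4: L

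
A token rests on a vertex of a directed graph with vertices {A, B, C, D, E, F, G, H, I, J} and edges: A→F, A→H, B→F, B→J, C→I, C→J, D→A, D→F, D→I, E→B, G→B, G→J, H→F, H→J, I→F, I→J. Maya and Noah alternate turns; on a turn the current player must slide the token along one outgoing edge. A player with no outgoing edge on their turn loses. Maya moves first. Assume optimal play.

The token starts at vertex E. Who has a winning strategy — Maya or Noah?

Classify positions by backward induction: terminal positions (no move available) are L. From any other position, the mover wins iff some move reaches an L.
Every edge goes from a vertex to one that appears earlier in the order F, J, H, B, I, G, C, A, D, E, so processing vertices in that order labels each vertex after all of its successors.
F: no outgoing edge → L
J: no outgoing edge → L
H: reaches L-position J → W
B: reaches L-position J → W
I: reaches L-position J → W
G: reaches L-position J → W
C: reaches L-position J → W
A: reaches L-position F → W
D: reaches L-position F → W
E: only reaches B(W), which is W → L
Every move from E reaches a W position, so the mover loses.

Noah wins.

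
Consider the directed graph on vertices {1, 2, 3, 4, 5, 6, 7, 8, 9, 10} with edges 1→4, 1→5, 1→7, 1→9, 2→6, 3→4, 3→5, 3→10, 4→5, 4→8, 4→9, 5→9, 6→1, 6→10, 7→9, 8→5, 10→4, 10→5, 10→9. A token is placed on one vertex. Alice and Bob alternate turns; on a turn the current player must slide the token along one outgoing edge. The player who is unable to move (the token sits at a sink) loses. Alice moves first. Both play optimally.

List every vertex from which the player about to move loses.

Build the W/L table. Terminal = L. A non-terminal position is W if it has a move to some L; otherwise it is L.
Every edge goes from a vertex to one that appears earlier in the order 9, 5, 8, 4, 7, 10, 1, 6, 2, 3, so processing vertices in that order labels each vertex after all of its successors.
9: no outgoing edge → L
5: reaches L-position 9 → W
8: only reaches 5(W), which is W → L
4: reaches L-position 8 → W
7: reaches L-position 9 → W
10: reaches L-position 9 → W
1: reaches L-position 9 → W
6: only reaches 1(W), 10(W), all W → L
2: reaches L-position 6 → W
3: only reaches 10(W), 4(W), 5(W), all W → L
The losing starting vertices are exactly the entries labelled L in this table (4 of them).

3, 6, 8, 9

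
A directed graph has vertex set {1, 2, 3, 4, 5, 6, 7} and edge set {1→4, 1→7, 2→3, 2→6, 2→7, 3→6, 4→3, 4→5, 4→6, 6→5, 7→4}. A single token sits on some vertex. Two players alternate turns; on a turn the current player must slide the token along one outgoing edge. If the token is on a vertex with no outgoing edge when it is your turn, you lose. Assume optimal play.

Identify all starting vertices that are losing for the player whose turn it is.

Positions with no move are L. A position that does have a move is losing for the player to move precisely when every available move leads to a winning position for the opponent. Fill in the labels:
Every edge goes from a vertex to one that appears earlier in the order 5, 6, 3, 4, 7, 2, 1, so processing vertices in that order labels each vertex after all of its successors.
5: no outgoing edge → L
6: can move to 5, which is L ⇒ W
3: the only move is to 6(W), a W ⇒ L
4: can move to 3, which is L ⇒ W
7: the only move is to 4(W), a W ⇒ L
2: can move to 7, which is L ⇒ W
1: can move to 7, which is L ⇒ W
Reading off the rows marked L gives the requested list; there are 3 such vertices.

3, 5, 7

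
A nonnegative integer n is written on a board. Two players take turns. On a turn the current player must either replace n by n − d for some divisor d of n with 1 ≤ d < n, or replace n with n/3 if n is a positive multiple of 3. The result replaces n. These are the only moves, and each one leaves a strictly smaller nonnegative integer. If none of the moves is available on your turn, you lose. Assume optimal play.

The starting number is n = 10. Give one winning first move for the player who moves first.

Use the standard recursion: the mover loses at a terminal position; elsewhere, the mover wins exactly when some move hands the opponent an L position.
n=0: no move → L
n=1: no move → L
n=2: reaches L-position 1 → W
n=3: reaches L-position 1 → W
n=4: only reaches 2(W), 3(W), all W → L
n=5: reaches L-position 4 → W
n=6: reaches L-position 4 → W
n=7: only reaches 6(W), which is W → L
n=8: reaches L-position 4 → W
n=9: only reaches 3(W), 6(W), 8(W), all W → L
n=10: reaches L-position 9 → W
From 10, the L positions reachable in one move are: 9.

Move to 9.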